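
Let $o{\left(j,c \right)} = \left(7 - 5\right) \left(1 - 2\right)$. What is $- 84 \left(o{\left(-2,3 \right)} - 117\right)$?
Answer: $9996$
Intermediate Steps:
$o{\left(j,c \right)} = -2$ ($o{\left(j,c \right)} = 2 \left(-1\right) = -2$)
$- 84 \left(o{\left(-2,3 \right)} - 117\right) = - 84 \left(-2 - 117\right) = \left(-84\right) \left(-119\right) = 9996$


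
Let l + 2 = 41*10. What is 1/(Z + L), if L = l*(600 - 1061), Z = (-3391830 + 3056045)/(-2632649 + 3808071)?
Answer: -1175422/221083108921 ≈ -5.3167e-6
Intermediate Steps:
l = 408 (l = -2 + 41*10 = -2 + 410 = 408)
Z = -335785/1175422 ≈ -0.28567
L = -188088 (L = 408*(600 - 1061) = 408*(-461) = -188088)
1/(Z + L) = 1/(-335785/1175422 - 188088) = 1/(-221083108921/1175422) = -1175422/221083108921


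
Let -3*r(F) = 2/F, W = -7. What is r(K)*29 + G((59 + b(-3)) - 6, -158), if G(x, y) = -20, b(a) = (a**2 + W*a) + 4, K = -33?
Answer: -1922/99 ≈ -19.414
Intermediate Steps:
b(a) = 4 + a**2 - 7*a (b(a) = (a**2 - 7*a) + 4 = 4 + a**2 - 7*a)
r(F) = -2/(3*F)
r(K)*29 + G((59 + b(-3)) - 6, -158) = -2/3/(-33)*29 - 20 = -2/3*(-1/33)*29 - 20 = (2/99)*29 - 20 = 58/99 - 20 = -1922/99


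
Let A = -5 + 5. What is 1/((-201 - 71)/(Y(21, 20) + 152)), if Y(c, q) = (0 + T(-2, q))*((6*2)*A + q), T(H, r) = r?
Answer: -69/34 ≈ -2.0294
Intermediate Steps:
A = 0
Y(c, q) = q² (Y(c, q) = (0 + q)*((6*2)*0 + q) = q*(12*0 + q) = q*(0 + q) = q*q = q²)
1/((-201 - 71)/(Y(21, 20) + 152)) = 1/((-201 - 71)/(20² + 152)) = 1/(-272/(400 + 152)) = 1/(-272/552) = 1/(-272*1/552) = 1/(-34/69) = -69/34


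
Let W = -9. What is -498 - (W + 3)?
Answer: -492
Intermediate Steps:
-498 - (W + 3) = -498 - (-9 + 3) = -498 - (-6) = -498 - 1*(-6) = -498 + 6 = -492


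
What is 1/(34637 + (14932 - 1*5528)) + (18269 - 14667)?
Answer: 158635683/44041 ≈ 3602.0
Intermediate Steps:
1/(34637 + (14932 - 1*5528)) + (18269 - 14667) = 1/(34637 + (14932 - 5528)) + 3602 = 1/(34637 + 9404) + 3602 = 1/44041 + 3602 = 158635683/44041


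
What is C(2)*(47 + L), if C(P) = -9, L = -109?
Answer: 558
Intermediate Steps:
C(2)*(47 + L) = -9*(47 - 109) = -9*(-62) = 558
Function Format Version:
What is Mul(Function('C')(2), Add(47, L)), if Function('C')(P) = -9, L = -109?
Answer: 558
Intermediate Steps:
Mul(Function('C')(2), Add(47, L)) = Mul(-9, Add(47, -109)) = Mul(-9, -62) = 558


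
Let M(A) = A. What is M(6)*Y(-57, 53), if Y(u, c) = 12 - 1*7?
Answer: 30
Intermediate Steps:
Y(u, c) = 5 (Y(u, c) = 12 - 7 = 5)
M(6)*Y(-57, 53) = 6*5 = 30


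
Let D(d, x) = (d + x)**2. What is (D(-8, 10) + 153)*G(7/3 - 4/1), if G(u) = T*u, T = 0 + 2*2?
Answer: -3140/3 ≈ -1046.7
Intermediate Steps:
T = 4 (T = 0 + 4 = 4)
G(u) = 4*u
(D(-8, 10) + 153)*G(7/3 - 4/1) = ((-8 + 10)**2 + 153)*(4*(7/3 - 4/1)) = (2**2 + 153)*(4*(7*(1/3) - 4*1)) = (4 + 153)*(4*(7/3 - 4)) = 157*(4*(-5/3)) = 157*(-20/3) = -3140/3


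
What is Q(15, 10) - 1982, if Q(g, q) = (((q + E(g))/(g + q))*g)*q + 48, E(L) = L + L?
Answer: -1694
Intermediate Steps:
E(L) = 2*L
Q(g, q) = 48 + g*q*(q + 2*g)/(g + q) (Q(g, q) = (((q + 2*g)/(g + q))*g)*q + 48 = (g*(q + 2*g)/(g + q))*q + 48 = g*q*(q + 2*g)/(g + q) + 48 = 48 + g*q*(q + 2*g)/(g + q))
Q(15, 10) - 1982 = (48*15 + 48*10 + 15*10² + 2*10*15²)/(15 + 10) - 1982 = (720 + 480 + 15*100 + 2*10*225)/25 - 1982 = (720 + 480 + 1500 + 4500)/25 - 1982 = (1/25)*7200 - 1982 = 288 - 1982 = -1694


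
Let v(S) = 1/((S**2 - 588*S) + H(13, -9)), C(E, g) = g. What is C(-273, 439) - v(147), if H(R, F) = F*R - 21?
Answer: 28519636/64965 ≈ 439.00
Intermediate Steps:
H(R, F) = -21 + F*R
v(S) = 1/(-138 + S**2 - 588*S) (v(S) = 1/((S**2 - 588*S) + (-21 - 9*13)) = 1/((S**2 - 588*S) + (-21 - 117)) = 1/((S**2 - 588*S) - 138) = 1/(-138 + S**2 - 588*S))
C(-273, 439) - v(147) = 439 - 1/(-138 + 147**2 - 588*147) = 439 - 1/(-138 + 21609 - 86436) = 439 - 1/(-64965) = 439 - 1*(-1/64965) = 439 + 1/64965 = 28519636/64965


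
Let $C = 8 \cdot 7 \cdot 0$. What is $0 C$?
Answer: $0$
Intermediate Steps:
$C = 0$ ($C = 56 \cdot 0 = 0$)
$0 C = 0 \cdot 0 = 0$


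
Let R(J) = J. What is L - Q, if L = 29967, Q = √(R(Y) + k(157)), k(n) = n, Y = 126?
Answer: 29967 - √283 ≈ 29950.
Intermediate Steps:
Q = √283 (Q = √(126 + 157) = √283 ≈ 16.823)
L - Q = 29967 - √283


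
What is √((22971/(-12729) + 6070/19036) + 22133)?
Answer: √36095128650311867954/40384874 ≈ 148.77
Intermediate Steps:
√((22971/(-12729) + 6070/19036) + 22133) = √((22971*(-1/12729) + 6070*(1/19036)) + 22133) = √((-7657/4243 + 3035/9518) + 22133) = √(-60001821/40384874 + 22133) = √(893778414421/40384874) = √36095128650311867954/40384874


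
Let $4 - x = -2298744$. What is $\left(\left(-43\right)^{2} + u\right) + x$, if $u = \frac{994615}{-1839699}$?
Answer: $\frac{4232405005688}{1839699} \approx 2.3006 \cdot 10^{6}$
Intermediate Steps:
$x = 2298748$ ($x = 4 - -2298744 = 4 + 2298744 = 2298748$)
$u = - \frac{994615}{1839699}$ ($u = 994615 \left(- \frac{1}{1839699}\right) = - \frac{994615}{1839699} \approx -0.54064$)
$\left(\left(-43\right)^{2} + u\right) + x = \left(\left(-43\right)^{2} - \frac{994615}{1839699}\right) + 2298748 = \left(1849 - \frac{994615}{1839699}\right) + 2298748 = \frac{3400608836}{1839699} + 2298748 = \frac{4232405005688}{1839699}$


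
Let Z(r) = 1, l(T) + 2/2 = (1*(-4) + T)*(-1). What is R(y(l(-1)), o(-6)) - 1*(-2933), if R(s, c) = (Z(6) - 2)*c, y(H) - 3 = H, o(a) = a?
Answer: 2939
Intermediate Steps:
l(T) = 3 - T (l(T) = -1 + (1*(-4) + T)*(-1) = -1 + (-4 + T)*(-1) = -1 + (4 - T) = 3 - T)
y(H) = 3 + H
R(s, c) = -c (R(s, c) = (1 - 2)*c = -c)
R(y(l(-1)), o(-6)) - 1*(-2933) = -1*(-6) - 1*(-2933) = 6 + 2933 = 2939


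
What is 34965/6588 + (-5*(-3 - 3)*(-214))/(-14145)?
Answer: 1325617/230092 ≈ 5.7612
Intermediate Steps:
34965/6588 + (-5*(-3 - 3)*(-214))/(-14145) = 34965*(1/6588) + (-5*(-6)*(-214))*(-1/14145) = 1295/244 + (30*(-214))*(-1/14145) = 1295/244 - 6420*(-1/14145) = 1295/244 + 428/943 = 1325617/230092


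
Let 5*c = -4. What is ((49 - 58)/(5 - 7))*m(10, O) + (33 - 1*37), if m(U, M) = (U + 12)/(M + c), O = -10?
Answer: -79/6 ≈ -13.167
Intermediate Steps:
c = -⅘ (c = (⅕)*(-4) = -⅘ ≈ -0.80000)
m(U, M) = (12 + U)/(-⅘ + M) (m(U, M) = (U + 12)/(M - ⅘) = (12 + U)/(-⅘ + M))
((49 - 58)/(5 - 7))*m(10, O) + (33 - 1*37) = ((49 - 58)/(5 - 7))*(5*(12 + 10)/(-4 + 5*(-10))) + (33 - 1*37) = (-9/(-2))*(5*22/(-4 - 50)) + (33 - 37) = (-9*(-½))*(5*22/(-54)) - 4 = 9*(5*(-1/54)*22)/2 - 4 = (9/2)*(-55/27) - 4 = -55/6 - 4 = -79/6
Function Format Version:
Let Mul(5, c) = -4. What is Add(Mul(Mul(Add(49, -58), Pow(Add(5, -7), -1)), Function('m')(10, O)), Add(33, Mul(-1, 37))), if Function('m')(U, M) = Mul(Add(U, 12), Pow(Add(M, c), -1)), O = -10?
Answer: Rational(-79, 6) ≈ -13.167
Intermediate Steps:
c = Rational(-4, 5) (c = Mul(Rational(1, 5), -4) = Rational(-4, 5) ≈ -0.80000)
Function('m')(U, M) = Mul(Pow(Add(Rational(-4, 5), M), -1), Add(12, U)) (Function('m')(U, M) = Mul(Add(U, 12), Pow(Add(M, Rational(-4, 5)), -1)) = Mul(Add(12, U), Pow(Add(Rational(-4, 5), M), -1)) = Mul(Pow(Add(Rational(-4, 5), M), -1), Add(12, U)))
Add(Mul(Mul(Add(49, -58), Pow(Add(5, -7), -1)), Function('m')(10, O)), Add(33, Mul(-1, 37))) = Add(Mul(Mul(Add(49, -58), Pow(Add(5, -7), -1)), Mul(5, Pow(Add(-4, Mul(5, -10)), -1), Add(12, 10))), Add(33, Mul(-1, 37))) = Add(Mul(Mul(-9, Pow(-2, -1)), Mul(5, Pow(Add(-4, -50), -1), 22)), Add(33, -37)) = Add(Mul(Mul(-9, Rational(-1, 2)), Mul(5, Pow(-54, -1), 22)), -4) = Add(Mul(Rational(9, 2), Mul(5, Rational(-1, 54), 22)), -4) = Add(Mul(Rational(9, 2), Rational(-55, 27)), -4) = Add(Rational(-55, 6), -4) = Rational(-79, 6)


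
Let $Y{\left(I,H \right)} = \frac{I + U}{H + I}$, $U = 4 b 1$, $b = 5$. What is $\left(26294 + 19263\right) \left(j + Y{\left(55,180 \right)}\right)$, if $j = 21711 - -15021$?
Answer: $\frac{78650470383}{47} \approx 1.6734 \cdot 10^{9}$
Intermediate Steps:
$U = 20$ ($U = 4 \cdot 5 \cdot 1 = 20 \cdot 1 = 20$)
$j = 36732$ ($j = 21711 + 15021 = 36732$)
$Y{\left(I,H \right)} = \frac{20 + I}{H + I}$ ($Y{\left(I,H \right)} = \frac{I + 20}{H + I} = \frac{20 + I}{H + I}$)
$\left(26294 + 19263\right) \left(j + Y{\left(55,180 \right)}\right) = \left(26294 + 19263\right) \left(36732 + \frac{20 + 55}{180 + 55}\right) = 45557 \left(36732 + \frac{1}{235} \cdot 75\right) = 45557 \left(36732 + \frac{15}{47}\right) = 45557 \cdot \frac{1726419}{47} = \frac{78650470383}{47}$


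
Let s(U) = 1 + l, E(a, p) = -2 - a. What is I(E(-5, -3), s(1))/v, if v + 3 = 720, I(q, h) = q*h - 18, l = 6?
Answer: 1/239 ≈ 0.0041841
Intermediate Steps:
s(U) = 7 (s(U) = 1 + 6 = 7)
I(q, h) = -18 + h*q (I(q, h) = h*q - 18 = -18 + h*q)
v = 717 (v = -3 + 720 = 717)
I(E(-5, -3), s(1))/v = (-18 + 7*(-2 - 1*(-5)))/717 = (-18 + 7*(-2 + 5))*(1/717) = (-18 + 7*3)*(1/717) = (-18 + 21)*(1/717) = 3*(1/717) = 1/239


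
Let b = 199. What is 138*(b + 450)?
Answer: 89562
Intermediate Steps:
138*(b + 450) = 138*(199 + 450) = 138*649 = 89562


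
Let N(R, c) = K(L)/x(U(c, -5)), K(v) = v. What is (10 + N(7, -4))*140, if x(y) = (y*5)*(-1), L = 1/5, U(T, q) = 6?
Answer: 20986/15 ≈ 1399.1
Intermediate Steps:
L = ⅕ ≈ 0.20000
x(y) = -5*y (x(y) = (5*y)*(-1) = -5*y)
N(R, c) = -1/150 (N(R, c) = 1/(5*((-5*6))) = (⅕)/(-30) = (⅕)*(-1/30) = -1/150)
(10 + N(7, -4))*140 = (10 - 1/150)*140 = (1499/150)*140 = 20986/15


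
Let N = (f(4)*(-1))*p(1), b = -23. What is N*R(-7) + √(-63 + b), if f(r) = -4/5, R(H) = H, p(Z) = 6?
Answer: -168/5 + I*√86 ≈ -33.6 + 9.2736*I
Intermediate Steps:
f(r) = -⅘ (f(r) = -4*⅕ = -⅘)
N = 24/5 (N = -⅘*(-1)*6 = (⅘)*6 = 24/5 ≈ 4.8000)
N*R(-7) + √(-63 + b) = (24/5)*(-7) + √(-63 - 23) = -168/5 + √(-86) = -168/5 + I*√86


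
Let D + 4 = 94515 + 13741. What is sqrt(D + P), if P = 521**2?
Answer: sqrt(379693) ≈ 616.19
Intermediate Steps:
P = 271441
D = 108252 (D = -4 + (94515 + 13741) = -4 + 108256 = 108252)
sqrt(D + P) = sqrt(108252 + 271441) = sqrt(379693)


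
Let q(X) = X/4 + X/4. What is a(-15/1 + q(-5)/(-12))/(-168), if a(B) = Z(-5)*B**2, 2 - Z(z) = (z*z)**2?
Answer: 11216225/13824 ≈ 811.36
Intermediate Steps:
Z(z) = 2 - z**4 (Z(z) = 2 - (z*z)**2 = 2 - (z**2)**2 = 2 - z**4)
q(X) = X/2 (q(X) = X*(1/4) + X*(1/4) = X/4 + X/4 = X/2)
a(B) = -623*B**2 (a(B) = (2 - 1*(-5)**4)*B**2 = (2 - 1*625)*B**2 = (2 - 625)*B**2 = -623*B**2)
a(-15/1 + q(-5)/(-12))/(-168) = -623*(-15/1 + ((1/2)*(-5))/(-12))**2/(-168) = -623*(-15*1 - 5/2*(-1/12))**2*(-1/168) = -623*(-15 + 5/24)**2*(-1/168) = -623*(-355/24)**2*(-1/168) = -623*126025/576*(-1/168) = -78513575/576*(-1/168) = 11216225/13824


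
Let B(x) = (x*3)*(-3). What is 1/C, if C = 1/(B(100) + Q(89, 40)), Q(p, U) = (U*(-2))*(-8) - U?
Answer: -300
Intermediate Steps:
Q(p, U) = 15*U (Q(p, U) = -2*U*(-8) - U = 16*U - U = 15*U)
B(x) = -9*x (B(x) = (3*x)*(-3) = -9*x)
C = -1/300 (C = 1/(-9*100 + 15*40) = 1/(-900 + 600) = 1/(-300) = -1/300 ≈ -0.0033333)
1/C = 1/(-1/300) = -300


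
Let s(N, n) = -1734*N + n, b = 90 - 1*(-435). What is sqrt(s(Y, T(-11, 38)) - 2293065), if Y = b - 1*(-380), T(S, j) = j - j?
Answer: I*sqrt(3862335) ≈ 1965.3*I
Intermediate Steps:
T(S, j) = 0
b = 525 (b = 90 + 435 = 525)
Y = 905 (Y = 525 - 1*(-380) = 525 + 380 = 905)
s(N, n) = n - 1734*N
sqrt(s(Y, T(-11, 38)) - 2293065) = sqrt((0 - 1734*905) - 2293065) = sqrt((0 - 1569270) - 2293065) = sqrt(-1569270 - 2293065) = sqrt(-3862335) = I*sqrt(3862335)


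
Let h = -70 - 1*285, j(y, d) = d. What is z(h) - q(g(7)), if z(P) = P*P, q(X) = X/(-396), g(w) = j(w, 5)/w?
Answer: 349341305/2772 ≈ 1.2603e+5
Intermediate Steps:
g(w) = 5/w
h = -355 (h = -70 - 285 = -355)
q(X) = -X/396 (q(X) = X*(-1/396) = -X/396)
z(P) = P²
z(h) - q(g(7)) = (-355)² - (-1)*5/7/396 = 126025 - (-1)*5*(⅐)/396 = 126025 - (-1)*5/(396*7) = 126025 - 1*(-5/2772) = 126025 + 5/2772 = 349341305/2772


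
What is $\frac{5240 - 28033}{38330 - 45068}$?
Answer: $\frac{22793}{6738} \approx 3.3828$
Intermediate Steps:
$\frac{5240 - 28033}{38330 - 45068} = - \frac{22793}{-6738} = \left(-22793\right) \left(- \frac{1}{6738}\right) = \frac{22793}{6738}$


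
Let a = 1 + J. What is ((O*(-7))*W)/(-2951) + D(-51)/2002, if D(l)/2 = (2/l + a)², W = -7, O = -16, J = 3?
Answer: 166279676/591017427 ≈ 0.28134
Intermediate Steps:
a = 4 (a = 1 + 3 = 4)
D(l) = 2*(4 + 2/l)² (D(l) = 2*(2/l + 4)² = 2*(4 + 2/l)²)
((O*(-7))*W)/(-2951) + D(-51)/2002 = (-16*(-7)*(-7))/(-2951) + (8*(1 + 2*(-51))²/(-51)²)/2002 = (112*(-7))*(-1/2951) + (8*(1/2601)*(1 - 102)²)*(1/2002) = -784*(-1/2951) + (8*(1/2601)*(-101)²)*(1/2002) = 784/2951 + (8*(1/2601)*10201)*(1/2002) = 784/2951 + (81608/2601)*(1/2002) = 784/2951 + 40804/2603601 = 166279676/591017427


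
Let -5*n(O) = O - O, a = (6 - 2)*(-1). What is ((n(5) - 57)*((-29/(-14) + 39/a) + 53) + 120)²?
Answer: 4757274729/784 ≈ 6.0680e+6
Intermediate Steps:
a = -4 (a = 4*(-1) = -4)
n(O) = 0 (n(O) = -(O - O)/5 = -⅕*0 = 0)
((n(5) - 57)*((-29/(-14) + 39/a) + 53) + 120)² = ((0 - 57)*((-29/(-14) + 39/(-4)) + 53) + 120)² = (-57*((-29*(-1/14) + 39*(-¼)) + 53) + 120)² = (-57*((29/14 - 39/4) + 53) + 120)² = (-57*(-215/28 + 53) + 120)² = (-57*1269/28 + 120)² = (-72333/28 + 120)² = (-68973/28)² = 4757274729/784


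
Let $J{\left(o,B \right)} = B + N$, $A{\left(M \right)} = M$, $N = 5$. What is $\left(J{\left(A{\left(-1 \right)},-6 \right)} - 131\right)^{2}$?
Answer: $17424$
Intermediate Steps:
$J{\left(o,B \right)} = 5 + B$ ($J{\left(o,B \right)} = B + 5 = 5 + B$)
$\left(J{\left(A{\left(-1 \right)},-6 \right)} - 131\right)^{2} = \left(\left(5 - 6\right) - 131\right)^{2} = \left(-1 - 131\right)^{2} = \left(-132\right)^{2} = 17424$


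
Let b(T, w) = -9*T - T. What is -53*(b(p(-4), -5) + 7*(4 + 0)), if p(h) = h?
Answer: -3604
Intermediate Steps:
b(T, w) = -10*T
-53*(b(p(-4), -5) + 7*(4 + 0)) = -53*(-10*(-4) + 7*(4 + 0)) = -53*(40 + 7*4) = -53*(40 + 28) = -53*68 = -3604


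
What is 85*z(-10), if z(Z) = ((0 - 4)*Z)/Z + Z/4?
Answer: -1105/2 ≈ -552.50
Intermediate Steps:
z(Z) = -4 + Z/4 (z(Z) = (-4*Z)/Z + Z*(¼) = -4 + Z/4)
85*z(-10) = 85*(-4 + (¼)*(-10)) = 85*(-4 - 5/2) = 85*(-13/2) = -1105/2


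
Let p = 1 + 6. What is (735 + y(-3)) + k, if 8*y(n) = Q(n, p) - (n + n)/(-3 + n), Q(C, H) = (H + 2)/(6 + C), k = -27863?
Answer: -108511/4 ≈ -27128.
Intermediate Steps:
p = 7
Q(C, H) = (2 + H)/(6 + C)
y(n) = 9/(8*(6 + n)) - n/(4*(-3 + n)) (y(n) = ((2 + 7)/(6 + n) - (n + n)/(-3 + n))/8 = (9/(6 + n) - 2*n/(-3 + n))/8 = 9/(8*(6 + n)) - n/(4*(-3 + n)))
(735 + y(-3)) + k = (735 + (-27 + 9*(-3) - 2*(-3)*(6 - 3))/(8*(-3 - 3)*(6 - 3))) - 27863 = (735 + (1/8)*(-27 - 27 - 2*(-3)*3)/(-6*3)) - 27863 = (735 + (1/8)*(-1/6)*(1/3)*(-27 - 27 + 18)) - 27863 = (735 + (1/8)*(-1/6)*(1/3)*(-36)) - 27863 = (735 + 1/4) - 27863 = 2941/4 - 27863 = -108511/4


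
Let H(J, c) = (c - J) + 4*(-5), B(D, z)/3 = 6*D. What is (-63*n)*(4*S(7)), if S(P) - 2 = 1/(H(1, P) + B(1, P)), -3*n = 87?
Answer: 16443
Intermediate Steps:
n = -29 (n = -⅓*87 = -29)
B(D, z) = 18*D (B(D, z) = 3*(6*D) = 18*D)
H(J, c) = -20 + c - J (H(J, c) = (c - J) - 20 = -20 + c - J)
S(P) = 2 + 1/(-3 + P) (S(P) = 2 + 1/((-20 + P - 1*1) + 18*1) = 2 + 1/((-20 + P - 1) + 18) = 2 + 1/((-21 + P) + 18) = 2 + 1/(-3 + P))
(-63*n)*(4*S(7)) = (-63*(-29))*(4*((-5 + 2*7)/(-3 + 7))) = 1827*(4*((-5 + 14)/4)) = 1827*(4*((¼)*9)) = 1827*(4*(9/4)) = 1827*9 = 16443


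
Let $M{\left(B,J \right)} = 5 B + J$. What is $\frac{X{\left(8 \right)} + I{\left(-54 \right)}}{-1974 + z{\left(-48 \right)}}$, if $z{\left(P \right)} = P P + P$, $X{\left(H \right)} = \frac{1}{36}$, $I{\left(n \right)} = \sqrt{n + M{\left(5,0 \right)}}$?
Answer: $\frac{1}{10152} + \frac{i \sqrt{29}}{282} \approx 9.8503 \cdot 10^{-5} + 0.019096 i$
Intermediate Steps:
$M{\left(B,J \right)} = J + 5 B$
$I{\left(n \right)} = \sqrt{25 + n}$ ($I{\left(n \right)} = \sqrt{n + \left(0 + 5 \cdot 5\right)} = \sqrt{n + \left(0 + 25\right)} = \sqrt{n + 25} = \sqrt{25 + n}$)
$X{\left(H \right)} = \frac{1}{36}$
$z{\left(P \right)} = P + P^{2}$ ($z{\left(P \right)} = P^{2} + P = P + P^{2}$)
$\frac{X{\left(8 \right)} + I{\left(-54 \right)}}{-1974 + z{\left(-48 \right)}} = \frac{\frac{1}{36} + \sqrt{25 - 54}}{-1974 - 48 \left(1 - 48\right)} = \frac{\frac{1}{36} + \sqrt{-29}}{-1974 - -2256} = \frac{\frac{1}{36} + i \sqrt{29}}{-1974 + 2256} = \frac{\frac{1}{36} + i \sqrt{29}}{282} = \left(\frac{1}{36} + i \sqrt{29}\right) \frac{1}{282} = \frac{1}{10152} + \frac{i \sqrt{29}}{282}$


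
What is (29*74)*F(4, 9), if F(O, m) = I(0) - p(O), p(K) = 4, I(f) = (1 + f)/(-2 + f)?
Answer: -9657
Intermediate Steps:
I(f) = (1 + f)/(-2 + f)
F(O, m) = -9/2 (F(O, m) = (1 + 0)/(-2 + 0) - 1*4 = 1/(-2) - 4 = -1/2*1 - 4 = -1/2 - 4 = -9/2)
(29*74)*F(4, 9) = (29*74)*(-9/2) = 2146*(-9/2) = -9657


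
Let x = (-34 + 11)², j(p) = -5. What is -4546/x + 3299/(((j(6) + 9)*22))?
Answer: 1345123/46552 ≈ 28.895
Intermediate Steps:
x = 529 (x = (-23)² = 529)
-4546/x + 3299/(((j(6) + 9)*22)) = -4546/529 + 3299/(((-5 + 9)*22)) = -4546*1/529 + 3299/((4*22)) = -4546/529 + 3299/88 = 1345123/46552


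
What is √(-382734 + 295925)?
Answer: I*√86809 ≈ 294.63*I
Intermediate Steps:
√(-382734 + 295925) = √(-86809) = I*√86809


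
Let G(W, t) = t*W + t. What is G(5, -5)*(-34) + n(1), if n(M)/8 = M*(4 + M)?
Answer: 1060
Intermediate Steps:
n(M) = 8*M*(4 + M) (n(M) = 8*(M*(4 + M)) = 8*M*(4 + M))
G(W, t) = t + W*t (G(W, t) = W*t + t = t + W*t)
G(5, -5)*(-34) + n(1) = -5*(1 + 5)*(-34) + 8*1*(4 + 1) = -5*6*(-34) + 8*1*5 = -30*(-34) + 40 = 1020 + 40 = 1060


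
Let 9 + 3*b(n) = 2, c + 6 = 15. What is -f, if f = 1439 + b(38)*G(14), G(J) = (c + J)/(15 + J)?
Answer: -125032/87 ≈ -1437.1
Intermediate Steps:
c = 9 (c = -6 + 15 = 9)
G(J) = (9 + J)/(15 + J)
b(n) = -7/3 (b(n) = -3 + (⅓)*2 = -3 + ⅔ = -7/3)
f = 125032/87 (f = 1439 - 7*(9 + 14)/(3*(15 + 14)) = 1439 - 7*23/(3*29) = 1439 - 7*23/87 = 1439 - 7/3*23/29 = 1439 - 161/87 = 125032/87 ≈ 1437.1)
-f = -1*125032/87 = -125032/87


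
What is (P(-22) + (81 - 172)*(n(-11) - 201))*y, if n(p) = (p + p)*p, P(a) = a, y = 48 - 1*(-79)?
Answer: -476631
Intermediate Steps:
y = 127 (y = 48 + 79 = 127)
n(p) = 2*p² (n(p) = (2*p)*p = 2*p²)
(P(-22) + (81 - 172)*(n(-11) - 201))*y = (-22 + (81 - 172)*(2*(-11)² - 201))*127 = (-22 - 91*(2*121 - 201))*127 = (-22 - 91*(242 - 201))*127 = (-22 - 91*41)*127 = (-22 - 3731)*127 = -3753*127 = -476631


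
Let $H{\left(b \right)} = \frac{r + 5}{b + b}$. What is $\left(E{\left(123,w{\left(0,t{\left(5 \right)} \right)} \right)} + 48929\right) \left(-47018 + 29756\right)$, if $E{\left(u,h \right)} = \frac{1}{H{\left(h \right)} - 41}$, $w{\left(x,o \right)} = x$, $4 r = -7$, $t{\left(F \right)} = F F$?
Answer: $-844612398$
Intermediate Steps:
$t{\left(F \right)} = F^{2}$
$r = - \frac{7}{4}$ ($r = \frac{1}{4} \left(-7\right) = - \frac{7}{4} \approx -1.75$)
$H{\left(b \right)} = \frac{13}{8 b}$ ($H{\left(b \right)} = \frac{- \frac{7}{4} + 5}{b + b} = \frac{13}{4 \cdot 2 b} = \frac{13 \frac{1}{2 b}}{4} = \frac{13}{8 b}$)
$E{\left(u,h \right)} = \frac{1}{-41 + \frac{13}{8 h}}$ ($E{\left(u,h \right)} = \frac{1}{\frac{13}{8 h} - 41} = \frac{1}{-41 + \frac{13}{8 h}}$)
$\left(E{\left(123,w{\left(0,t{\left(5 \right)} \right)} \right)} + 48929\right) \left(-47018 + 29756\right) = \left(\left(-8\right) 0 \frac{1}{-13 + 328 \cdot 0} + 48929\right) \left(-47018 + 29756\right) = \left(\left(-8\right) 0 \frac{1}{-13 + 0} + 48929\right) \left(-17262\right) = \left(\left(-8\right) 0 \frac{1}{-13} + 48929\right) \left(-17262\right) = \left(\left(-8\right) 0 \left(- \frac{1}{13}\right) + 48929\right) \left(-17262\right) = \left(0 + 48929\right) \left(-17262\right) = 48929 \left(-17262\right) = -844612398$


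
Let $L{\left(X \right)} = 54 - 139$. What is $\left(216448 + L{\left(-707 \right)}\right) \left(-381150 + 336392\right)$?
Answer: $-9683975154$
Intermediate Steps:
$L{\left(X \right)} = -85$
$\left(216448 + L{\left(-707 \right)}\right) \left(-381150 + 336392\right) = \left(216448 - 85\right) \left(-381150 + 336392\right) = 216363 \left(-44758\right) = -9683975154$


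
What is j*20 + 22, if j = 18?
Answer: 382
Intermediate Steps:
j*20 + 22 = 18*20 + 22 = 360 + 22 = 382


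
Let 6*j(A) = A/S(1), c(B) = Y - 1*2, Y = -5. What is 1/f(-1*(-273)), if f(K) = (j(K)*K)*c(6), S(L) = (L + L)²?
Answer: -8/173901 ≈ -4.6003e-5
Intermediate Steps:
S(L) = 4*L² (S(L) = (2*L)² = 4*L²)
c(B) = -7 (c(B) = -5 - 1*2 = -5 - 2 = -7)
j(A) = A/24 (j(A) = (A/((4*1²)))/6 = (A/((4*1)))/6 = (A/4)/6 = A/24)
f(K) = -7*K²/24 (f(K) = ((K/24)*K)*(-7) = (K²/24)*(-7) = -7*K²/24)
1/f(-1*(-273)) = 1/(-7*(-1*(-273))²/24) = 1/(-7/24*273²) = 1/(-7/24*74529) = 1/(-173901/8) = -8/173901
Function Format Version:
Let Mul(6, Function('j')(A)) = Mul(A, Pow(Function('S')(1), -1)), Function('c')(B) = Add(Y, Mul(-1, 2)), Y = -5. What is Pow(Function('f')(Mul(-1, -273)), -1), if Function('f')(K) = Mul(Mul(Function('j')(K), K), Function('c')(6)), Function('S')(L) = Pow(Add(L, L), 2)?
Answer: Rational(-8, 173901) ≈ -4.6003e-5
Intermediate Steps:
Function('S')(L) = Mul(4, Pow(L, 2)) (Function('S')(L) = Pow(Mul(2, L), 2) = Mul(4, Pow(L, 2)))
Function('c')(B) = -7 (Function('c')(B) = Add(-5, Mul(-1, 2)) = Add(-5, -2) = -7)
Function('j')(A) = Mul(Rational(1, 24), A) (Function('j')(A) = Mul(Rational(1, 6), Mul(A, Pow(Mul(4, Pow(1, 2)), -1))) = Mul(Rational(1, 6), Mul(A, Pow(Mul(4, 1), -1))) = Mul(Rational(1, 6), Mul(A, Pow(4, -1))) = Mul(Rational(1, 6), Mul(A, Rational(1, 4))) = Mul(Rational(1, 6), Mul(Rational(1, 4), A)) = Mul(Rational(1, 24), A))
Function('f')(K) = Mul(Rational(-7, 24), Pow(K, 2)) (Function('f')(K) = Mul(Mul(Mul(Rational(1, 24), K), K), -7) = Mul(Mul(Rational(1, 24), Pow(K, 2)), -7) = Mul(Rational(-7, 24), Pow(K, 2)))
Pow(Function('f')(Mul(-1, -273)), -1) = Pow(Mul(Rational(-7, 24), Pow(Mul(-1, -273), 2)), -1) = Pow(Mul(Rational(-7, 24), Pow(273, 2)), -1) = Pow(Mul(Rational(-7, 24), 74529), -1) = Pow(Rational(-173901, 8), -1) = Rational(-8, 173901)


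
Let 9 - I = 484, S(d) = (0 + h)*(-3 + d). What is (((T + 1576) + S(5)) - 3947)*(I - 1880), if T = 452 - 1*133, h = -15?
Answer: 4903110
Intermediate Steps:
T = 319 (T = 452 - 133 = 319)
S(d) = 45 - 15*d (S(d) = (0 - 15)*(-3 + d) = -15*(-3 + d) = 45 - 15*d)
I = -475 (I = 9 - 1*484 = 9 - 484 = -475)
(((T + 1576) + S(5)) - 3947)*(I - 1880) = (((319 + 1576) + (45 - 15*5)) - 3947)*(-475 - 1880) = ((1895 + (45 - 75)) - 3947)*(-2355) = ((1895 - 30) - 3947)*(-2355) = (1865 - 3947)*(-2355) = -2082*(-2355) = 4903110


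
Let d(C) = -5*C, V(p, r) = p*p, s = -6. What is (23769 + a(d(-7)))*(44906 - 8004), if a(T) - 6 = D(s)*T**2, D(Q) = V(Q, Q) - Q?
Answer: 2775952950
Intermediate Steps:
V(p, r) = p**2
D(Q) = Q**2 - Q
a(T) = 6 + 42*T**2 (a(T) = 6 + (-6*(-1 - 6))*T**2 = 6 + (-6*(-7))*T**2 = 6 + 42*T**2)
(23769 + a(d(-7)))*(44906 - 8004) = (23769 + (6 + 42*(-5*(-7))**2))*(44906 - 8004) = (23769 + (6 + 42*35**2))*36902 = (23769 + (6 + 42*1225))*36902 = (23769 + (6 + 51450))*36902 = (23769 + 51456)*36902 = 75225*36902 = 2775952950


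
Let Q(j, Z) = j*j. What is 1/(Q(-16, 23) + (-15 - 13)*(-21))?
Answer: 1/844 ≈ 0.0011848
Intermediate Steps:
Q(j, Z) = j²
1/(Q(-16, 23) + (-15 - 13)*(-21)) = 1/((-16)² + (-15 - 13)*(-21)) = 1/(256 - 28*(-21)) = 1/(256 + 588) = 1/844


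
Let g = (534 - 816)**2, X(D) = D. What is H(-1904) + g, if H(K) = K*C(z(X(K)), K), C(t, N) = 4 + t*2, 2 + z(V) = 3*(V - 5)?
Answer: 21887940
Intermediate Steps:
z(V) = -17 + 3*V (z(V) = -2 + 3*(V - 5) = -2 + 3*(-5 + V) = -2 + (-15 + 3*V) = -17 + 3*V)
C(t, N) = 4 + 2*t
H(K) = K*(-30 + 6*K) (H(K) = K*(4 + 2*(-17 + 3*K)) = K*(4 + (-34 + 6*K)) = K*(-30 + 6*K))
g = 79524 (g = (-282)**2 = 79524)
H(-1904) + g = 6*(-1904)*(-5 - 1904) + 79524 = 6*(-1904)*(-1909) + 79524 = 21808416 + 79524 = 21887940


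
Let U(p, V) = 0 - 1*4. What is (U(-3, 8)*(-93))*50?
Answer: 18600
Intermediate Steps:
U(p, V) = -4 (U(p, V) = 0 - 4 = -4)
(U(-3, 8)*(-93))*50 = -4*(-93)*50 = 372*50 = 18600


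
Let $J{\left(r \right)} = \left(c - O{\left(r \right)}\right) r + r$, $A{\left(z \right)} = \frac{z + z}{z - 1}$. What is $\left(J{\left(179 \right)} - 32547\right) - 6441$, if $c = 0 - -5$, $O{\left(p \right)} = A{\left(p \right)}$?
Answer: $- \frac{3406387}{89} \approx -38274.0$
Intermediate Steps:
$A{\left(z \right)} = \frac{2 z}{-1 + z}$
$O{\left(p \right)} = \frac{2 p}{-1 + p}$
$c = 5$ ($c = 0 + 5 = 5$)
$J{\left(r \right)} = r + r \left(5 - \frac{2 r}{-1 + r}\right)$ ($J{\left(r \right)} = \left(5 - \frac{2 r}{-1 + r}\right) r + r = r \left(5 - \frac{2 r}{-1 + r}\right) + r = r + r \left(5 - \frac{2 r}{-1 + r}\right)$)
$\left(J{\left(179 \right)} - 32547\right) - 6441 = \left(2 \cdot 179 \frac{1}{-1 + 179} \left(-3 + 2 \cdot 179\right) - 32547\right) - 6441 = \left(2 \cdot 179 \cdot \frac{1}{178} \left(-3 + 358\right) - 32547\right) - 6441 = \left(2 \cdot 179 \cdot \frac{1}{178} \cdot 355 - 32547\right) - 6441 = \left(\frac{63545}{89} - 32547\right) - 6441 = - \frac{2833138}{89} - 6441 = - \frac{3406387}{89}$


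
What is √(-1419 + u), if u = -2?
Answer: 7*I*√29 ≈ 37.696*I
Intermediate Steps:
√(-1419 + u) = √(-1419 - 2) = √(-1421) = 7*I*√29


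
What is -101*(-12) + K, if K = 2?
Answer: 1214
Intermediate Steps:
-101*(-12) + K = -101*(-12) + 2 = 1212 + 2 = 1214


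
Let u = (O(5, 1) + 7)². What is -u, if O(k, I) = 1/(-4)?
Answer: -729/16 ≈ -45.563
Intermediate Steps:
O(k, I) = -¼
u = 729/16 (u = (-¼ + 7)² = (27/4)² = 729/16 ≈ 45.563)
-u = -1*729/16 = -729/16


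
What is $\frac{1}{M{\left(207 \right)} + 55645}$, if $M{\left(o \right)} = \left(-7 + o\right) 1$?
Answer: $\frac{1}{55845} \approx 1.7907 \cdot 10^{-5}$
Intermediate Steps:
$M{\left(o \right)} = -7 + o$
$\frac{1}{M{\left(207 \right)} + 55645} = \frac{1}{\left(-7 + 207\right) + 55645} = \frac{1}{200 + 55645} = \frac{1}{55845}$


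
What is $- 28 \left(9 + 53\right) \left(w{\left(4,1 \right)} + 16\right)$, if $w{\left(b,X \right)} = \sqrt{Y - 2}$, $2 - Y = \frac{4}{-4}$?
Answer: $-29512$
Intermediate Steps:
$Y = 3$ ($Y = 2 - \frac{4}{-4} = 2 - 4 \left(- \frac{1}{4}\right) = 2 - -1 = 2 + 1 = 3$)
$w{\left(b,X \right)} = 1$ ($w{\left(b,X \right)} = \sqrt{3 - 2} = \sqrt{1} = 1$)
$- 28 \left(9 + 53\right) \left(w{\left(4,1 \right)} + 16\right) = - 28 \left(9 + 53\right) \left(1 + 16\right) = - 28 \cdot 62 \cdot 17 = \left(-28\right) 1054 = -29512$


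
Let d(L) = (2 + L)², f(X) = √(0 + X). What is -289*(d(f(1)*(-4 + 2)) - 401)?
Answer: 115889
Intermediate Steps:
f(X) = √X
-289*(d(f(1)*(-4 + 2)) - 401) = -289*((2 + √1*(-4 + 2))² - 401) = -289*((2 + 1*(-2))² - 401) = -289*((2 - 2)² - 401) = -289*(0² - 401) = -289*(0 - 401) = -289*(-401) = 115889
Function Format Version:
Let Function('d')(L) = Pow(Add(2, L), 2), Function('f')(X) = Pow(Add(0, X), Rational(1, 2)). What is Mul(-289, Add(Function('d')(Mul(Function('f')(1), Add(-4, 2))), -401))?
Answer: 115889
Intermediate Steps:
Function('f')(X) = Pow(X, Rational(1, 2))
Mul(-289, Add(Function('d')(Mul(Function('f')(1), Add(-4, 2))), -401)) = Mul(-289, Add(Pow(Add(2, Mul(Pow(1, Rational(1, 2)), Add(-4, 2))), 2), -401)) = Mul(-289, Add(Pow(Add(2, Mul(1, -2)), 2), -401)) = Mul(-289, Add(Pow(Add(2, -2), 2), -401)) = Mul(-289, Add(Pow(0, 2), -401)) = Mul(-289, Add(0, -401)) = Mul(-289, -401) = 115889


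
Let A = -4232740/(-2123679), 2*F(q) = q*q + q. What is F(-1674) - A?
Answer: 2973785594639/2123679 ≈ 1.4003e+6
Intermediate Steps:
F(q) = q/2 + q**2/2 (F(q) = (q*q + q)/2 = (q**2 + q)/2 = (q + q**2)/2 = q/2 + q**2/2)
A = 4232740/2123679 (A = -4232740*(-1/2123679) = 4232740/2123679 ≈ 1.9931)
F(-1674) - A = (1/2)*(-1674)*(1 - 1674) - 1*4232740/2123679 = (1/2)*(-1674)*(-1673) - 4232740/2123679 = 1400301 - 4232740/2123679 = 2973785594639/2123679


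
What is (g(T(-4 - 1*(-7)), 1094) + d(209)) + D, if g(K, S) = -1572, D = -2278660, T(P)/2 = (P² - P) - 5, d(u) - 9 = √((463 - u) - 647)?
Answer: -2280223 + I*√393 ≈ -2.2802e+6 + 19.824*I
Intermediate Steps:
d(u) = 9 + √(-184 - u) (d(u) = 9 + √((463 - u) - 647) = 9 + √(-184 - u))
T(P) = -10 - 2*P + 2*P² (T(P) = 2*((P² - P) - 5) = 2*(-5 + P² - P) = -10 - 2*P + 2*P²)
(g(T(-4 - 1*(-7)), 1094) + d(209)) + D = (-1572 + (9 + √(-184 - 1*209))) - 2278660 = (-1572 + (9 + √(-184 - 209))) - 2278660 = (-1572 + (9 + √(-393))) - 2278660 = (-1572 + (9 + I*√393)) - 2278660 = (-1563 + I*√393) - 2278660 = -2280223 + I*√393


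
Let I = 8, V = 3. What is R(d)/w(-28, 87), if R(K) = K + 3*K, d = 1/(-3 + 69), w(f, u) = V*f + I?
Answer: -1/1254 ≈ -0.00079745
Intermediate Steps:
w(f, u) = 8 + 3*f (w(f, u) = 3*f + 8 = 8 + 3*f)
d = 1/66 ≈ 0.015152
R(K) = 4*K
R(d)/w(-28, 87) = (4*(1/66))/(8 + 3*(-28)) = 2/(33*(8 - 84)) = (2/33)/(-76) = (2/33)*(-1/76) = -1/1254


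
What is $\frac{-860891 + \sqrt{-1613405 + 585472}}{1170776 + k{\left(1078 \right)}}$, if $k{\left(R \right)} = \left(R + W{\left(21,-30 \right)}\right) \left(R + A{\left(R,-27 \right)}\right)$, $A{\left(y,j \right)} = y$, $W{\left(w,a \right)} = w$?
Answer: $- \frac{860891}{3540220} + \frac{i \sqrt{1027933}}{3540220} \approx -0.24317 + 0.00028639 i$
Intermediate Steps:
$k{\left(R \right)} = 2 R \left(21 + R\right)$ ($k{\left(R \right)} = \left(R + 21\right) \left(R + R\right) = \left(21 + R\right) 2 R = 2 R \left(21 + R\right)$)
$\frac{-860891 + \sqrt{-1613405 + 585472}}{1170776 + k{\left(1078 \right)}} = \frac{-860891 + \sqrt{-1613405 + 585472}}{1170776 + 2 \cdot 1078 \left(21 + 1078\right)} = \frac{-860891 + \sqrt{-1027933}}{1170776 + 2 \cdot 1078 \cdot 1099} = \frac{-860891 + i \sqrt{1027933}}{1170776 + 2369444} = \frac{-860891 + i \sqrt{1027933}}{3540220} = \left(-860891 + i \sqrt{1027933}\right) \frac{1}{3540220} = - \frac{860891}{3540220} + \frac{i \sqrt{1027933}}{3540220}$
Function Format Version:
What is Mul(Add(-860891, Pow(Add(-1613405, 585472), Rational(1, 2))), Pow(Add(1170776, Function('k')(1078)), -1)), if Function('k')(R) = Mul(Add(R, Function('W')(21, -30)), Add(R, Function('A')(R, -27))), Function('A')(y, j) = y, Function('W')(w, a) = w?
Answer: Add(Rational(-860891, 3540220), Mul(Rational(1, 3540220), I, Pow(1027933, Rational(1, 2)))) ≈ Add(-0.24317, Mul(0.00028639, I))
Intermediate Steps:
Function('k')(R) = Mul(2, R, Add(21, R)) (Function('k')(R) = Mul(Add(R, 21), Add(R, R)) = Mul(Add(21, R), Mul(2, R)) = Mul(2, R, Add(21, R)))
Mul(Add(-860891, Pow(Add(-1613405, 585472), Rational(1, 2))), Pow(Add(1170776, Function('k')(1078)), -1)) = Mul(Add(-860891, Pow(Add(-1613405, 585472), Rational(1, 2))), Pow(Add(1170776, Mul(2, 1078, Add(21, 1078))), -1)) = Mul(Add(-860891, Pow(-1027933, Rational(1, 2))), Pow(Add(1170776, Mul(2, 1078, 1099)), -1)) = Mul(Add(-860891, Mul(I, Pow(1027933, Rational(1, 2)))), Pow(Add(1170776, 2369444), -1)) = Mul(Add(-860891, Mul(I, Pow(1027933, Rational(1, 2)))), Pow(3540220, -1)) = Mul(Add(-860891, Mul(I, Pow(1027933, Rational(1, 2)))), Rational(1, 3540220)) = Add(Rational(-860891, 3540220), Mul(Rational(1, 3540220), I, Pow(1027933, Rational(1, 2))))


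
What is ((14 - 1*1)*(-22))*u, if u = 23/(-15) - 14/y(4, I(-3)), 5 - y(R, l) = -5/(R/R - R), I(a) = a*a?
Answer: 24596/15 ≈ 1639.7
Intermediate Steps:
I(a) = a²
y(R, l) = 5 + 5/(1 - R) (y(R, l) = 5 - (-5)/(R/R - R) = 5 - (-5)/(1 - R) = 5 + 5/(1 - R))
u = -86/15 (u = 23/(-15) - 14*(-1 + 4)/(5*(-2 + 4)) = 23*(-1/15) - 14/(5*2/3) = -23/15 - 14/(5*(⅓)*2) = -23/15 - 14/10/3 = -23/15 - 14*3/10 = -23/15 - 21/5 = -86/15 ≈ -5.7333)
((14 - 1*1)*(-22))*u = ((14 - 1*1)*(-22))*(-86/15) = ((14 - 1)*(-22))*(-86/15) = (13*(-22))*(-86/15) = -286*(-86/15) = 24596/15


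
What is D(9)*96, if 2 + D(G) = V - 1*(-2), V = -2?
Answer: -192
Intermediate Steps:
D(G) = -2 (D(G) = -2 + (-2 - 1*(-2)) = -2 + (-2 + 2) = -2 + 0 = -2)
D(9)*96 = -2*96 = -192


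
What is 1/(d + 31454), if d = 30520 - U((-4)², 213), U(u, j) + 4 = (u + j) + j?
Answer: 1/61536 ≈ 1.6251e-5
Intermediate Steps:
U(u, j) = -4 + u + 2*j (U(u, j) = -4 + ((u + j) + j) = -4 + ((j + u) + j) = -4 + (u + 2*j) = -4 + u + 2*j)
d = 30082 (d = 30520 - (-4 + (-4)² + 2*213) = 30520 - (-4 + 16 + 426) = 30520 - 1*438 = 30520 - 438 = 30082)
1/(d + 31454) = 1/(30082 + 31454) = 1/61536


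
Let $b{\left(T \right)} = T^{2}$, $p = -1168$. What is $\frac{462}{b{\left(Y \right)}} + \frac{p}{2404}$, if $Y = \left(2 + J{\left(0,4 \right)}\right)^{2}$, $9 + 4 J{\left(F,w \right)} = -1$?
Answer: $\frac{4442300}{601} \approx 7391.5$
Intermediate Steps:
$J{\left(F,w \right)} = - \frac{5}{2}$ ($J{\left(F,w \right)} = - \frac{9}{4} + \frac{1}{4} \left(-1\right) = - \frac{9}{4} - \frac{1}{4} = - \frac{5}{2}$)
$Y = \frac{1}{4}$ ($Y = \left(2 - \frac{5}{2}\right)^{2} = \left(- \frac{1}{2}\right)^{2} = \frac{1}{4} \approx 0.25$)
$\frac{462}{b{\left(Y \right)}} + \frac{p}{2404} = \frac{462}{\left(\frac{1}{4}\right)^{2}} - \frac{1168}{2404} = 462 \frac{1}{\frac{1}{16}} - \frac{292}{601} = 462 \cdot 16 - \frac{292}{601} = 7392 - \frac{292}{601} = \frac{4442300}{601}$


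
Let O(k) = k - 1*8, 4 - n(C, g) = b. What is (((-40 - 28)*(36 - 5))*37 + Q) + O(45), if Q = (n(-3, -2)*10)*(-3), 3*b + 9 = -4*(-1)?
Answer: -78129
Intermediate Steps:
b = -5/3 (b = -3 + (-4*(-1))/3 = -3 + (1/3)*4 = -3 + 4/3 = -5/3 ≈ -1.6667)
n(C, g) = 17/3 (n(C, g) = 4 - 1*(-5/3) = 4 + 5/3 = 17/3)
O(k) = -8 + k (O(k) = k - 8 = -8 + k)
Q = -170 (Q = ((17/3)*10)*(-3) = (170/3)*(-3) = -170)
(((-40 - 28)*(36 - 5))*37 + Q) + O(45) = (((-40 - 28)*(36 - 5))*37 - 170) + (-8 + 45) = (-68*31*37 - 170) + 37 = (-2108*37 - 170) + 37 = (-77996 - 170) + 37 = -78166 + 37 = -78129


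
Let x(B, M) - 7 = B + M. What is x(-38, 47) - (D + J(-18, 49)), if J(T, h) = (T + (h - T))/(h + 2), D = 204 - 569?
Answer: 19382/51 ≈ 380.04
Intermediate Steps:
D = -365
x(B, M) = 7 + B + M (x(B, M) = 7 + (B + M) = 7 + B + M)
J(T, h) = h/(2 + h)
x(-38, 47) - (D + J(-18, 49)) = (7 - 38 + 47) - (-365 + 49/(2 + 49)) = 16 - (-365 + 49/51) = 16 - 1*(-18566/51) = 16 + 18566/51 = 19382/51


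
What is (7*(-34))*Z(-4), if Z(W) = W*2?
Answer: 1904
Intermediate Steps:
Z(W) = 2*W
(7*(-34))*Z(-4) = (7*(-34))*(2*(-4)) = -238*(-8) = 1904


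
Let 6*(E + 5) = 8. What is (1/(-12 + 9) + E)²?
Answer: 16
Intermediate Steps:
E = -11/3 (E = -5 + (⅙)*8 = -5 + 4/3 = -11/3 ≈ -3.6667)
(1/(-12 + 9) + E)² = (1/(-12 + 9) - 11/3)² = (1/(-3) - 11/3)² = (-⅓ - 11/3)² = (-4)² = 16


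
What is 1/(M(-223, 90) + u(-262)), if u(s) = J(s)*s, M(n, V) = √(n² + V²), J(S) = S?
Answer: 68644/4711940907 - √57829/4711940907 ≈ 1.4517e-5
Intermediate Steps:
M(n, V) = √(V² + n²)
u(s) = s² (u(s) = s*s = s²)
1/(M(-223, 90) + u(-262)) = 1/(√(90² + (-223)²) + (-262)²) = 1/(√(8100 + 49729) + 68644) = 1/(√57829 + 68644) = 1/(68644 + √57829)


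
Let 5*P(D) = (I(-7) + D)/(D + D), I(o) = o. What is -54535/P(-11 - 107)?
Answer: -2574052/5 ≈ -5.1481e+5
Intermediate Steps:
P(D) = (-7 + D)/(10*D) (P(D) = ((-7 + D)/(D + D))/5 = ((-7 + D)/((2*D)))/5 = ((-7 + D)*(1/(2*D)))/5 = ((-7 + D)/(2*D))/5 = (-7 + D)/(10*D))
-54535/P(-11 - 107) = -54535*10*(-11 - 107)/(-7 + (-11 - 107)) = -54535*(-1180/(-7 - 118)) = -54535/((1/10)*(-1/118)*(-125)) = -54535/25/236 = -54535*236/25 = -2574052/5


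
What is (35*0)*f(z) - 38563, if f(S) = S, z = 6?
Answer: -38563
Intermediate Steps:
(35*0)*f(z) - 38563 = (35*0)*6 - 38563 = 0*6 - 38563 = 0 - 38563 = -38563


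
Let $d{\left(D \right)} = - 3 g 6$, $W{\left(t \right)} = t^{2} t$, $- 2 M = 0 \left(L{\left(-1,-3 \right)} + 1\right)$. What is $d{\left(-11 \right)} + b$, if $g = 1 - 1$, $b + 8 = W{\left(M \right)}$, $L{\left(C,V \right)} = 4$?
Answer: $-8$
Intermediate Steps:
$M = 0$ ($M = - \frac{0 \left(4 + 1\right)}{2} = - \frac{0 \cdot 5}{2} = \left(- \frac{1}{2}\right) 0 = 0$)
$W{\left(t \right)} = t^{3}$
$b = -8$ ($b = -8 + 0^{3} = -8 + 0 = -8$)
$g = 0$
$d{\left(D \right)} = 0$ ($d{\left(D \right)} = \left(-3\right) 0 \cdot 6 = 0 \cdot 6 = 0$)
$d{\left(-11 \right)} + b = 0 - 8 = -8$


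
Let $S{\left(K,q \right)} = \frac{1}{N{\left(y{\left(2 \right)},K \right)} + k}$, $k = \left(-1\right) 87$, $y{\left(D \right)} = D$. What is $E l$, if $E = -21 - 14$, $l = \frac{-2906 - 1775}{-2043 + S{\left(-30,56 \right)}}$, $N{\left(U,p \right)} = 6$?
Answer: $- \frac{13270635}{165484} \approx -80.193$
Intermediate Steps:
$k = -87$
$S{\left(K,q \right)} = - \frac{1}{81}$ ($S{\left(K,q \right)} = \frac{1}{6 - 87} = \frac{1}{-81} = - \frac{1}{81}$)
$l = \frac{379161}{165484}$ ($l = \frac{-2906 - 1775}{-2043 - \frac{1}{81}} = - \frac{4681}{- \frac{165484}{81}} = \left(-4681\right) \left(- \frac{81}{165484}\right) = \frac{379161}{165484} \approx 2.2912$)
$E = -35$
$E l = \left(-35\right) \frac{379161}{165484} = - \frac{13270635}{165484}$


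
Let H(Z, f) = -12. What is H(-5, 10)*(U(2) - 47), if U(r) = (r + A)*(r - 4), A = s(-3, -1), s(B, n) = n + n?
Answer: 564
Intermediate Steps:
s(B, n) = 2*n
A = -2 (A = 2*(-1) = -2)
U(r) = (-4 + r)*(-2 + r) (U(r) = (r - 2)*(r - 4) = (-2 + r)*(-4 + r) = (-4 + r)*(-2 + r))
H(-5, 10)*(U(2) - 47) = -12*((8 + 2**2 - 6*2) - 47) = -12*((8 + 4 - 12) - 47) = -12*(0 - 47) = -12*(-47) = 564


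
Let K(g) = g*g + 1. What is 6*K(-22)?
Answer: 2910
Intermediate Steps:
K(g) = 1 + g² (K(g) = g² + 1 = 1 + g²)
6*K(-22) = 6*(1 + (-22)²) = 6*(1 + 484) = 6*485 = 2910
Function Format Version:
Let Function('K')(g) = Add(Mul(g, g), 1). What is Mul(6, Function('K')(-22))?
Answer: 2910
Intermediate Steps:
Function('K')(g) = Add(1, Pow(g, 2)) (Function('K')(g) = Add(Pow(g, 2), 1) = Add(1, Pow(g, 2)))
Mul(6, Function('K')(-22)) = Mul(6, Add(1, Pow(-22, 2))) = Mul(6, Add(1, 484)) = Mul(6, 485) = 2910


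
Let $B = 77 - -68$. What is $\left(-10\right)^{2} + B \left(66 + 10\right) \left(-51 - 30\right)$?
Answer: $-892520$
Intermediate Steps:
$B = 145$ ($B = 77 + 68 = 145$)
$\left(-10\right)^{2} + B \left(66 + 10\right) \left(-51 - 30\right) = \left(-10\right)^{2} + 145 \left(66 + 10\right) \left(-51 - 30\right) = 100 + 145 \cdot 76 \left(-81\right) = 100 + 145 \left(-6156\right) = 100 - 892620 = -892520$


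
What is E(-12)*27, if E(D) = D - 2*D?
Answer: 324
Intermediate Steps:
E(D) = -D
E(-12)*27 = -1*(-12)*27 = 12*27 = 324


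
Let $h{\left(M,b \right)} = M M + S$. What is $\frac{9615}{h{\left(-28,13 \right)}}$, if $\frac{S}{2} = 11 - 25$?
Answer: $\frac{3205}{252} \approx 12.718$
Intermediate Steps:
$S = -28$ ($S = 2 \left(11 - 25\right) = 2 \left(-14\right) = -28$)
$h{\left(M,b \right)} = -28 + M^{2}$ ($h{\left(M,b \right)} = M M - 28 = M^{2} - 28 = -28 + M^{2}$)
$\frac{9615}{h{\left(-28,13 \right)}} = \frac{9615}{-28 + \left(-28\right)^{2}} = \frac{9615}{-28 + 784} = \frac{9615}{756} = 9615 \cdot \frac{1}{756} = \frac{3205}{252}$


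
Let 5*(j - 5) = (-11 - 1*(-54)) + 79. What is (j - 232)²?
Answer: 1026169/25 ≈ 41047.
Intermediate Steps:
j = 147/5 (j = 5 + ((-11 - 1*(-54)) + 79)/5 = 5 + ((-11 + 54) + 79)/5 = 5 + (43 + 79)/5 = 5 + (⅕)*122 = 5 + 122/5 = 147/5 ≈ 29.400)
(j - 232)² = (147/5 - 232)² = (-1013/5)² = 1026169/25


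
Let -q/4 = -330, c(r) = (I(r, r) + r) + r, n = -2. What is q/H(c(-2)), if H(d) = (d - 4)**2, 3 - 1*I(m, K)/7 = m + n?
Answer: 1320/1681 ≈ 0.78525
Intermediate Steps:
I(m, K) = 35 - 7*m (I(m, K) = 21 - 7*(m - 2) = 21 - 7*(-2 + m) = 21 + (14 - 7*m) = 35 - 7*m)
c(r) = 35 - 5*r (c(r) = ((35 - 7*r) + r) + r = (35 - 6*r) + r = 35 - 5*r)
H(d) = (-4 + d)**2
q = 1320 (q = -4*(-330) = 1320)
q/H(c(-2)) = 1320/((-4 + (35 - 5*(-2)))**2) = 1320/((-4 + (35 + 10))**2) = 1320/((-4 + 45)**2) = 1320/(41**2) = 1320/1681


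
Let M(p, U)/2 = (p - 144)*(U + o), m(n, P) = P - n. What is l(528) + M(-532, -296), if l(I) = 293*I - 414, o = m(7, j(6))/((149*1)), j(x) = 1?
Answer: 82625930/149 ≈ 5.5454e+5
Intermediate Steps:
o = -6/149 (o = (1 - 1*7)/((149*1)) = (1 - 7)/149 = -6*1/149 = -6/149 ≈ -0.040268)
l(I) = -414 + 293*I
M(p, U) = 2*(-144 + p)*(-6/149 + U) (M(p, U) = 2*((p - 144)*(U - 6/149)) = 2*((-144 + p)*(-6/149 + U)) = 2*(-144 + p)*(-6/149 + U))
l(528) + M(-532, -296) = (-414 + 293*528) + (1728/149 - 288*(-296) - 12/149*(-532) + 2*(-296)*(-532)) = (-414 + 154704) + (1728/149 + 85248 + 6384/149 + 314944) = 154290 + 59636720/149 = 82625930/149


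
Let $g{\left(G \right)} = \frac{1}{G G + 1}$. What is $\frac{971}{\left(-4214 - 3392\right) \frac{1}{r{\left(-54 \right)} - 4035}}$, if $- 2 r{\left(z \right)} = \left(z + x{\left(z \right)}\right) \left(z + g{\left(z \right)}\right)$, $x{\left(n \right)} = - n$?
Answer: $\frac{3917985}{7606} \approx 515.12$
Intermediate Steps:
$g{\left(G \right)} = \frac{1}{1 + G^{2}}$ ($g{\left(G \right)} = \frac{1}{G^{2} + 1} = \frac{1}{1 + G^{2}}$)
$r{\left(z \right)} = 0$ ($r{\left(z \right)} = - \frac{\left(z - z\right) \left(z + \frac{1}{1 + z^{2}}\right)}{2} = - \frac{0 \left(z + \frac{1}{1 + z^{2}}\right)}{2} = \left(- \frac{1}{2}\right) 0 = 0$)
$\frac{971}{\left(-4214 - 3392\right) \frac{1}{r{\left(-54 \right)} - 4035}} = \frac{971}{\left(-4214 - 3392\right) \frac{1}{0 - 4035}} = \frac{971}{\left(-7606\right) \frac{1}{-4035}} = \frac{971}{\left(-7606\right) \left(- \frac{1}{4035}\right)} = \frac{971}{\frac{7606}{4035}} = 971 \cdot \frac{4035}{7606} = \frac{3917985}{7606}$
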